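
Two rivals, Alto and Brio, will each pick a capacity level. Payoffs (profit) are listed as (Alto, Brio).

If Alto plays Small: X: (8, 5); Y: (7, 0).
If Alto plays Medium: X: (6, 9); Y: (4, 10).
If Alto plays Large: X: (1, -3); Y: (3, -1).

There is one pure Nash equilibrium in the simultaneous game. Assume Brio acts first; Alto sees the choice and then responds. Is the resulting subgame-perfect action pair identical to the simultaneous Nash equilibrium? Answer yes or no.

yes

Backward induction with Brio moving first.
- X: BR = Small, leader payoff 5.
- Y: BR = Small, leader payoff 0.
Among 5, 0, the best is 5 at X. Subgame-perfect outcome: (Small, X) with payoffs (8, 5).
For the simultaneous game, intersect best replies.
Alto's best replies: X→Small; Y→Small.
Brio's best replies: Small→X; Medium→Y; Large→Y.
The unique mutual best reply is (Small, X), giving (8, 5).
Sequential outcome (Small, X) coincides with the Nash profile (Small, X).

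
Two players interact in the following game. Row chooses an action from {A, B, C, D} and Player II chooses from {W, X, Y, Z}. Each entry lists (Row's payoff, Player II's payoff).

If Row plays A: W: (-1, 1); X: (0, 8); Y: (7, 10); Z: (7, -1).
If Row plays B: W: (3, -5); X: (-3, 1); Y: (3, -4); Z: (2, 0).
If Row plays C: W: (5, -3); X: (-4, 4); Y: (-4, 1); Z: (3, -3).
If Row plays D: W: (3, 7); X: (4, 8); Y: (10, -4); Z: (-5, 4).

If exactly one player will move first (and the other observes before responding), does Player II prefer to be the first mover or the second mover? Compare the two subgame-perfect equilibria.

second

If Row leads: Player II's best replies are A→Y, B→X, C→X, D→X; Row's induced payoffs 7, -3, -4, 4; outcome (A, Y), payoffs (7, 10).
If Player II leads: Row's best replies are W→C, X→D, Y→D, Z→A; Player II's induced payoffs -3, 8, -4, -1; outcome (D, X), payoffs (4, 8).
Player II gets 8 moving first and 10 moving second, so Player II prefers to move second.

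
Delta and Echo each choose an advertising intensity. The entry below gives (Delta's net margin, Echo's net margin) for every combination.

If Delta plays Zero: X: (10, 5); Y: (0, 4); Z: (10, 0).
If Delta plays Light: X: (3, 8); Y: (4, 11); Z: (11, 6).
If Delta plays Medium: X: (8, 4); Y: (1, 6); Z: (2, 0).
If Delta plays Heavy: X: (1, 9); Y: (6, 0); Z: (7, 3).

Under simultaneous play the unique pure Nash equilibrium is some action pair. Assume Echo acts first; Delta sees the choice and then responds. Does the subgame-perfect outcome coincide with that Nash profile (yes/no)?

Work backward from Delta's decision.
- X: Delta compares 10, 3, 8, 1 and picks Zero; Echo would get 5.
- Y: Delta compares 0, 4, 1, 6 and picks Heavy; Echo would get 0.
- Z: Delta compares 10, 11, 2, 7 and picks Light; Echo would get 6.
Echo's induced payoffs are 5, 0, 6, so Echo commits to Z. Subgame-perfect outcome: (Light, Z) with payoffs (11, 6).
Now find the simultaneous Nash equilibrium.
Delta's best replies: X→Zero; Y→Heavy; Z→Light.
Echo's best replies: Zero→X; Light→Y; Medium→Y; Heavy→X.
The unique mutual best reply is (Zero, X), giving (10, 5).
Sequential outcome (Light, Z) differs from the Nash profile (Zero, X).

no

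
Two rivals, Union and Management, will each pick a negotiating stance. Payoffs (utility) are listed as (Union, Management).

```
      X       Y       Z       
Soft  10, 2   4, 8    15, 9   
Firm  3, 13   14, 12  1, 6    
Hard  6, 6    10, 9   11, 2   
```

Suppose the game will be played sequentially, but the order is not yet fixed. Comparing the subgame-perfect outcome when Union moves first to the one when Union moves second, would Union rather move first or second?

first

If Union leads: Management's best replies are Soft→Z, Firm→X, Hard→Y; Union's induced payoffs 15, 3, 10; outcome (Soft, Z), payoffs (15, 9).
If Management leads: Union's best replies are X→Soft, Y→Firm, Z→Soft; Management's induced payoffs 2, 12, 9; outcome (Firm, Y), payoffs (14, 12).
Union gets 15 moving first and 14 moving second, so Union prefers to move first.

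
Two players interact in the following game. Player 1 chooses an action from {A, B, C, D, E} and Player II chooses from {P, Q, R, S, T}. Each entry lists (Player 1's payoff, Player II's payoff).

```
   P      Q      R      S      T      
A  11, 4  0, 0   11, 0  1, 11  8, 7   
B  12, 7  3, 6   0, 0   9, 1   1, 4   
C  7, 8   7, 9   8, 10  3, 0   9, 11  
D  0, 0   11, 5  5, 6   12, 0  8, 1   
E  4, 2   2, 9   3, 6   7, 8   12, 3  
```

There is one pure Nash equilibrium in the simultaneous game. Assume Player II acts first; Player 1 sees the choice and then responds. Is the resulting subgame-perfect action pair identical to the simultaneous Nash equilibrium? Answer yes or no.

Player 1 best-responds to each possible Player II move:
- P: Player 1 compares 11, 12, 7, 0, 4 and picks B; Player II would get 7.
- Q: Player 1 compares 0, 3, 7, 11, 2 and picks D; Player II would get 5.
- R: Player 1 compares 11, 0, 8, 5, 3 and picks A; Player II would get 0.
- S: Player 1 compares 1, 9, 3, 12, 7 and picks D; Player II would get 0.
- T: Player 1 compares 8, 1, 9, 8, 12 and picks E; Player II would get 3.
Among 7, 5, 0, 0, 3, the best is 7 at P. Subgame-perfect outcome: (B, P) with payoffs (12, 7).
For the simultaneous game, intersect best replies.
Player 1's best replies: P→B; Q→D; R→A; S→D; T→E.
Player II's best replies: A→S; B→P; C→T; D→R; E→Q.
The unique mutual best reply is (B, P), giving (12, 7).
Sequential outcome (B, P) coincides with the Nash profile (B, P).

yes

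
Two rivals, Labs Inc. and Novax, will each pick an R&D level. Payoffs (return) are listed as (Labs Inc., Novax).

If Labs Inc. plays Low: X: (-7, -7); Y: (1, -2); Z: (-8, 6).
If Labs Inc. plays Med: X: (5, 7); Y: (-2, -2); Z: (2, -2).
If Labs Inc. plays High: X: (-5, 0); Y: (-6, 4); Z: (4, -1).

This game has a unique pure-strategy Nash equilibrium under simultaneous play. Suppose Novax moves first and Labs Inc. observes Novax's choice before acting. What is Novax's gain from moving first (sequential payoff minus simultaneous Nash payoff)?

Backward induction with Novax moving first.
- X: Labs Inc. compares -7, 5, -5 and picks Med; Novax would get 7.
- Y: Labs Inc. compares 1, -2, -6 and picks Low; Novax would get -2.
- Z: Labs Inc. compares -8, 2, 4 and picks High; Novax would get -1.
Maximizing over 7, -2, -1, Novax chooses X. Subgame-perfect outcome: (Med, X) with payoffs (5, 7).
For the simultaneous game, intersect best replies.
Labs Inc.'s best replies: X→Med; Y→Low; Z→High.
Novax's best replies: Low→Z; Med→X; High→Y.
Only (Med, X) has each player best-responding; Nash payoffs (5, 7).
Novax's commitment gain: 7 − 7 = 0.

0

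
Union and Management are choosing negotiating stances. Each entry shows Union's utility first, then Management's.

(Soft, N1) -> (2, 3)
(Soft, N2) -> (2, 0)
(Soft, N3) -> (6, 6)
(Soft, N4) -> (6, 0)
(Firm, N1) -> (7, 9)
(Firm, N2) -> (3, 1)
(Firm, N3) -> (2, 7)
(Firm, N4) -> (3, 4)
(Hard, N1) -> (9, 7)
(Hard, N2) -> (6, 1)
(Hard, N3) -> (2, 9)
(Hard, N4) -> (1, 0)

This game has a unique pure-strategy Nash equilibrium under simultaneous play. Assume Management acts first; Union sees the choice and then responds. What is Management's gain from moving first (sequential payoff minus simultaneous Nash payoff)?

Solve by backward induction (Management leads).
- N1: Union compares 2, 7, 9 and picks Hard; Management would get 7.
- N2: Union compares 2, 3, 6 and picks Hard; Management would get 1.
- N3: Union compares 6, 2, 2 and picks Soft; Management would get 6.
- N4: Union compares 6, 3, 1 and picks Soft; Management would get 0.
Among 7, 1, 6, 0, the best is 7 at N1. Subgame-perfect outcome: (Hard, N1) with payoffs (9, 7).
For the simultaneous game, intersect best replies.
Union's best replies: N1→Hard; N2→Hard; N3→Soft; N4→Soft.
Management's best replies: Soft→N3; Firm→N1; Hard→N3.
Only (Soft, N3) has each player best-responding; Nash payoffs (6, 6).
Management's commitment gain: 7 − 6 = 1.

1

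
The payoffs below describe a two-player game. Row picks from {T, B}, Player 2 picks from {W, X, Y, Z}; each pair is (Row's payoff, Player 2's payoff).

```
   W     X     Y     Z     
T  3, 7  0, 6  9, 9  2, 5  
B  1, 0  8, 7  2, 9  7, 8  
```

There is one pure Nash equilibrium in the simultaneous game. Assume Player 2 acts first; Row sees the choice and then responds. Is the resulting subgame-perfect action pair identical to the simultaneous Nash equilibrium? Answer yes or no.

Row best-responds to each possible Player 2 move:
- W → Row plays T (best of 3, 1); Player 2 gets 7.
- X → Row plays B (best of 0, 8); Player 2 gets 7.
- Y → Row plays T (best of 9, 2); Player 2 gets 9.
- Z → Row plays B (best of 2, 7); Player 2 gets 8.
Maximizing over 7, 7, 9, 8, Player 2 chooses Y. Subgame-perfect outcome: (T, Y) with payoffs (9, 9).
For the simultaneous game, intersect best replies.
Row's best replies: W→T; X→B; Y→T; Z→B.
Player 2's best replies: T→Y; B→Y.
The unique mutual best reply is (T, Y), giving (9, 9).
Sequential outcome (T, Y) coincides with the Nash profile (T, Y).

yes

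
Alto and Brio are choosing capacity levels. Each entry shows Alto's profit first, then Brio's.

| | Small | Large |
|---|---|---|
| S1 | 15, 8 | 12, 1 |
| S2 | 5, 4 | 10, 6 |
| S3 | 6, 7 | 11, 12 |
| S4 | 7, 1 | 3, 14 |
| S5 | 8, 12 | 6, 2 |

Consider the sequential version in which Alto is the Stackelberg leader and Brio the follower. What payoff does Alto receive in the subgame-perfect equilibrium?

15

Solve by backward induction (Alto leads).
- S1 → Brio plays Small (best of 8, 1); Alto gets 15.
- S2 → Brio plays Large (best of 4, 6); Alto gets 10.
- S3 → Brio plays Large (best of 7, 12); Alto gets 11.
- S4 → Brio plays Large (best of 1, 14); Alto gets 3.
- S5 → Brio plays Small (best of 12, 2); Alto gets 8.
Alto's induced payoffs are 15, 10, 11, 3, 8, so Alto commits to S1. Subgame-perfect outcome: (S1, Small) with payoffs (15, 8).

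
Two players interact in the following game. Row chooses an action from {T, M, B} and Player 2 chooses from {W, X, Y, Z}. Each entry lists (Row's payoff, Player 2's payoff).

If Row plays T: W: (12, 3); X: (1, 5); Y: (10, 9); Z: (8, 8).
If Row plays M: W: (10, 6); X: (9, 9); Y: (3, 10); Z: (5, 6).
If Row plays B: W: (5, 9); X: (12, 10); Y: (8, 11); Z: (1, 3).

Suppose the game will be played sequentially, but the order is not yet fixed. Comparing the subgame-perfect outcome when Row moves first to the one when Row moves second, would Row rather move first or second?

If Row leads: Player 2's best replies are T→Y, M→Y, B→Y; Row's induced payoffs 10, 3, 8; outcome (T, Y), payoffs (10, 9).
If Player 2 leads: Row's best replies are W→T, X→B, Y→T, Z→T; Player 2's induced payoffs 3, 10, 9, 8; outcome (B, X), payoffs (12, 10).
Row gets 10 moving first and 12 moving second, so Row prefers to move second.

second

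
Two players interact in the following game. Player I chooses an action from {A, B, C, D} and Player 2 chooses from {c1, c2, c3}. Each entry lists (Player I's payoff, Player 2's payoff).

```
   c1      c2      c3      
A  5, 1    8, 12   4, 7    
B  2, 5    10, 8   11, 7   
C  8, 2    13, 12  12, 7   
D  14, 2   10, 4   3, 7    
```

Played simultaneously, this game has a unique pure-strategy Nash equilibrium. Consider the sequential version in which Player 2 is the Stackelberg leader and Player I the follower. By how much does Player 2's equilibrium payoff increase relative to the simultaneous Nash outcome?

0

Backward induction with Player 2 moving first.
- c1: Player I compares 5, 2, 8, 14 and picks D; Player 2 would get 2.
- c2: Player I compares 8, 10, 13, 10 and picks C; Player 2 would get 12.
- c3: Player I compares 4, 11, 12, 3 and picks C; Player 2 would get 7.
Maximizing over 2, 12, 7, Player 2 chooses c2. Subgame-perfect outcome: (C, c2) with payoffs (13, 12).
For the simultaneous game, intersect best replies.
Player I's best replies: c1→D; c2→C; c3→C.
Player 2's best replies: A→c2; B→c2; C→c2; D→c3.
Only (C, c2) has each player best-responding; Nash payoffs (13, 12).
Player 2's commitment gain: 12 − 12 = 0.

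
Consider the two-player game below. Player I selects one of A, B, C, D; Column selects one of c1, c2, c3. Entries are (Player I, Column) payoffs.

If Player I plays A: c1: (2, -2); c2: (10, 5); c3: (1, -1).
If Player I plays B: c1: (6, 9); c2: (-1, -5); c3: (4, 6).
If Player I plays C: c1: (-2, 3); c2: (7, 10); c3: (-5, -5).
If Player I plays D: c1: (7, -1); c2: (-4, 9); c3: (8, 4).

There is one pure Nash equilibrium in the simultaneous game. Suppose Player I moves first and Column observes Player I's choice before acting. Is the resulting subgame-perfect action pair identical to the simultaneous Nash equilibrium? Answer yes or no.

yes

Work backward from Column's decision.
- A: Column compares -2, 5, -1 and picks c2; Player I would get 10.
- B: Column compares 9, -5, 6 and picks c1; Player I would get 6.
- C: Column compares 3, 10, -5 and picks c2; Player I would get 7.
- D: Column compares -1, 9, 4 and picks c2; Player I would get -4.
Maximizing over 10, 6, 7, -4, Player I chooses A. Subgame-perfect outcome: (A, c2) with payoffs (10, 5).
Now find the simultaneous Nash equilibrium.
Player I's best replies: c1→D; c2→A; c3→D.
Column's best replies: A→c2; B→c1; C→c2; D→c2.
The unique mutual best reply is (A, c2), giving (10, 5).
Sequential outcome (A, c2) coincides with the Nash profile (A, c2).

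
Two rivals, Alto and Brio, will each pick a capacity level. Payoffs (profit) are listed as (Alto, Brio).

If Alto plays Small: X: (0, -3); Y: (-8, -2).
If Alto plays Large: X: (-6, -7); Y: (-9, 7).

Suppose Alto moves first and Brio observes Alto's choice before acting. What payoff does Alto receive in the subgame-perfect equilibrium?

Brio best-responds to each possible Alto move:
- Small → Brio plays Y (best of -3, -2); Alto gets -8.
- Large → Brio plays Y (best of -7, 7); Alto gets -9.
Among -8, -9, the best is -8 at Small. Subgame-perfect outcome: (Small, Y) with payoffs (-8, -2).

-8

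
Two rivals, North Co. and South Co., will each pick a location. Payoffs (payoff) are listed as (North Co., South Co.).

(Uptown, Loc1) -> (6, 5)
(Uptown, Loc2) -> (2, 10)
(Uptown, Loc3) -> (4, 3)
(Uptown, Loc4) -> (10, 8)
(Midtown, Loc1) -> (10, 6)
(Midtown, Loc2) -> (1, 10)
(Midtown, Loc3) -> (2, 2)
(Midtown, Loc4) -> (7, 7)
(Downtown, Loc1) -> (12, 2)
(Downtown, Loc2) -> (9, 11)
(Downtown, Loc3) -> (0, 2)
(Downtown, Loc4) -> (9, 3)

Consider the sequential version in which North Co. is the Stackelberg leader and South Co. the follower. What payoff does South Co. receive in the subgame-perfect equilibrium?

South Co. best-responds to each possible North Co. move:
- Uptown: South Co. compares 5, 10, 3, 8 and picks Loc2; North Co. would get 2.
- Midtown: South Co. compares 6, 10, 2, 7 and picks Loc2; North Co. would get 1.
- Downtown: South Co. compares 2, 11, 2, 3 and picks Loc2; North Co. would get 9.
Among 2, 1, 9, the best is 9 at Downtown. Subgame-perfect outcome: (Downtown, Loc2) with payoffs (9, 11).

11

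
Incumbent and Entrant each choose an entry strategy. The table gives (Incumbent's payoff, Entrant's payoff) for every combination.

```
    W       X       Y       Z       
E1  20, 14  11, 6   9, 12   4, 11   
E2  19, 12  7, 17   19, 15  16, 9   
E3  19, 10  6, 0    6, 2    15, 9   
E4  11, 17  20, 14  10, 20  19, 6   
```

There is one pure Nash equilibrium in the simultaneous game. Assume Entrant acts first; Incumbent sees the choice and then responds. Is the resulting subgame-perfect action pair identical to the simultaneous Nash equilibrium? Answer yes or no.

Work backward from Incumbent's decision.
- W → Incumbent plays E1 (best of 20, 19, 19, 11); Entrant gets 14.
- X → Incumbent plays E4 (best of 11, 7, 6, 20); Entrant gets 14.
- Y → Incumbent plays E2 (best of 9, 19, 6, 10); Entrant gets 15.
- Z → Incumbent plays E4 (best of 4, 16, 15, 19); Entrant gets 6.
Maximizing over 14, 14, 15, 6, Entrant chooses Y. Subgame-perfect outcome: (E2, Y) with payoffs (19, 15).
Now find the simultaneous Nash equilibrium.
Incumbent's best replies: W→E1; X→E4; Y→E2; Z→E4.
Entrant's best replies: E1→W; E2→X; E3→W; E4→Y.
Only (E1, W) has each player best-responding; Nash payoffs (20, 14).
Sequential outcome (E2, Y) differs from the Nash profile (E1, W).

no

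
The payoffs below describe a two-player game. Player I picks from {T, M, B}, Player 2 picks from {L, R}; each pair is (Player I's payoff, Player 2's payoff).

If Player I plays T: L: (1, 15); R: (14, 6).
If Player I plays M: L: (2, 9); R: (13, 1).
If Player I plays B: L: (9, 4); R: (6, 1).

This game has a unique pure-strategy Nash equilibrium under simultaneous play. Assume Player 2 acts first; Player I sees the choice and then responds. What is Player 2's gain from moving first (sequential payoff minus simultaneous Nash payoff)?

Work backward from Player I's decision.
- L: BR = B, leader payoff 4.
- R: BR = T, leader payoff 6.
Player 2's induced payoffs are 4, 6, so Player 2 commits to R. Subgame-perfect outcome: (T, R) with payoffs (14, 6).
Under simultaneous play:
Player I's best replies: L→B; R→T.
Player 2's best replies: T→L; M→L; B→L.
The unique mutual best reply is (B, L), giving (9, 4).
Player 2's commitment gain: 6 − 4 = 2.

2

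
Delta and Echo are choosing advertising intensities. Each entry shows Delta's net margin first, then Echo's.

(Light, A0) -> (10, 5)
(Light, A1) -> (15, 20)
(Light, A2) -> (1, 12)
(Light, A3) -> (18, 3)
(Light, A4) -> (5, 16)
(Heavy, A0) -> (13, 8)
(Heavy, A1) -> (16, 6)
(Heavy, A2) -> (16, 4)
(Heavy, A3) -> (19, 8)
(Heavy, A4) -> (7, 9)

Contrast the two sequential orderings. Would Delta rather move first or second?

If Delta leads: Echo's best replies are Light→A1, Heavy→A4; Delta's induced payoffs 15, 7; outcome (Light, A1), payoffs (15, 20).
If Echo leads: Delta's best replies are A0→Heavy, A1→Heavy, A2→Heavy, A3→Heavy, A4→Heavy; Echo's induced payoffs 8, 6, 4, 8, 9; outcome (Heavy, A4), payoffs (7, 9).
Delta gets 15 moving first and 7 moving second, so Delta prefers to move first.

first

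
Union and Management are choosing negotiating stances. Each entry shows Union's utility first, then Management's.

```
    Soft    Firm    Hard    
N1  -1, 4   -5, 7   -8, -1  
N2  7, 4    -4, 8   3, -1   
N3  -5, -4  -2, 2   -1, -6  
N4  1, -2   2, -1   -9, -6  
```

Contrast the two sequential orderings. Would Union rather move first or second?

If Union leads: Management's best replies are N1→Firm, N2→Firm, N3→Firm, N4→Firm; Union's induced payoffs -5, -4, -2, 2; outcome (N4, Firm), payoffs (2, -1).
If Management leads: Union's best replies are Soft→N2, Firm→N4, Hard→N2; Management's induced payoffs 4, -1, -1; outcome (N2, Soft), payoffs (7, 4).
Union gets 2 moving first and 7 moving second, so Union prefers to move second.

second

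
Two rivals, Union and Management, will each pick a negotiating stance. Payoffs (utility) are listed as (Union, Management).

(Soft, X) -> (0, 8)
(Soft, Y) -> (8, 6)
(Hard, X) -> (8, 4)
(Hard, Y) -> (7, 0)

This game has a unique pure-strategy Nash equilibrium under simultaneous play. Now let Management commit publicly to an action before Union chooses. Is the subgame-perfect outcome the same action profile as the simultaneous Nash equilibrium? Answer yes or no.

Union best-responds to each possible Management move:
- X → Union plays Hard (best of 0, 8); Management gets 4.
- Y → Union plays Soft (best of 8, 7); Management gets 6.
Among 4, 6, the best is 6 at Y. Subgame-perfect outcome: (Soft, Y) with payoffs (8, 6).
For the simultaneous game, intersect best replies.
Union's best replies: X→Hard; Y→Soft.
Management's best replies: Soft→X; Hard→X.
Only (Hard, X) has each player best-responding; Nash payoffs (8, 4).
Sequential outcome (Soft, Y) differs from the Nash profile (Hard, X).

no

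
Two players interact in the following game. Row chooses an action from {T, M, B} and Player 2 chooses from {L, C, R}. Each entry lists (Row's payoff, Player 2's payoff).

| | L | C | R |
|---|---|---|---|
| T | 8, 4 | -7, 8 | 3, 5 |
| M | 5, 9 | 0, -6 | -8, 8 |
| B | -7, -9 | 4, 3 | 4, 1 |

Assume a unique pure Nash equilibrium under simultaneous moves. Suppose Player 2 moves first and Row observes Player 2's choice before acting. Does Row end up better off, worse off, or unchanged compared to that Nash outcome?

better off

Solve by backward induction (Player 2 leads).
- L: BR = T, leader payoff 4.
- C: BR = B, leader payoff 3.
- R: BR = B, leader payoff 1.
Among 4, 3, 1, the best is 4 at L. Subgame-perfect outcome: (T, L) with payoffs (8, 4).
Now find the simultaneous Nash equilibrium.
Row's best replies: L→T; C→B; R→B.
Player 2's best replies: T→C; M→L; B→C.
Only (B, C) has each player best-responding; Nash payoffs (4, 3).
Row earns 8 sequentially versus 4 at the Nash outcome: better off.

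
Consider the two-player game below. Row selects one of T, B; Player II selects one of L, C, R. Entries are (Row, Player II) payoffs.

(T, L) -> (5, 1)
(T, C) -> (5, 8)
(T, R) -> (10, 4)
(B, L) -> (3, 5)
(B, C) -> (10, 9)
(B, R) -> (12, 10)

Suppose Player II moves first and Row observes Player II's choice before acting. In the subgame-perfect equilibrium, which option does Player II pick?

Backward induction with Player II moving first.
- L: BR = T, leader payoff 1.
- C: BR = B, leader payoff 9.
- R: BR = B, leader payoff 10.
Player II's induced payoffs are 1, 9, 10, so Player II commits to R. Subgame-perfect outcome: (B, R) with payoffs (12, 10).

R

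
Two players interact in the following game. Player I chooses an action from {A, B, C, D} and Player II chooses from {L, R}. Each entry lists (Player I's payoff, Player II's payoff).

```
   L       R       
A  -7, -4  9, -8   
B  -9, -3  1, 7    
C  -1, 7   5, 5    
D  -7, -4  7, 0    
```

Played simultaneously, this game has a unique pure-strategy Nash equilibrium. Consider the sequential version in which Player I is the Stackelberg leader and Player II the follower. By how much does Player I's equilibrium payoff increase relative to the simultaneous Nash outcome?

8

Backward induction with Player I moving first.
- A: BR = L, leader payoff -7.
- B: BR = R, leader payoff 1.
- C: BR = L, leader payoff -1.
- D: BR = R, leader payoff 7.
Among -7, 1, -1, 7, the best is 7 at D. Subgame-perfect outcome: (D, R) with payoffs (7, 0).
For the simultaneous game, intersect best replies.
Player I's best replies: L→C; R→A.
Player II's best replies: A→L; B→R; C→L; D→R.
Only (C, L) has each player best-responding; Nash payoffs (-1, 7).
Player I's commitment gain: 7 − -1 = 8.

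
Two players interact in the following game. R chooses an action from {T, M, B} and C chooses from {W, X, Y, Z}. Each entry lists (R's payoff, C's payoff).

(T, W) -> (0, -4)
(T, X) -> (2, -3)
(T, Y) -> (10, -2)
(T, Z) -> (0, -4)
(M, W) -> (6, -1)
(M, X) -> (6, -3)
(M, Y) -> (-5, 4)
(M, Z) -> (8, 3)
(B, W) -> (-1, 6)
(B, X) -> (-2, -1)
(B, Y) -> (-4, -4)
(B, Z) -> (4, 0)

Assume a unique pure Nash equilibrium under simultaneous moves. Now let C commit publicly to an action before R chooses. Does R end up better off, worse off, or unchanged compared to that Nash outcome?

worse off

Solve by backward induction (C leads).
- W: BR = M, leader payoff -1.
- X: BR = M, leader payoff -3.
- Y: BR = T, leader payoff -2.
- Z: BR = M, leader payoff 3.
C's induced payoffs are -1, -3, -2, 3, so C commits to Z. Subgame-perfect outcome: (M, Z) with payoffs (8, 3).
For the simultaneous game, intersect best replies.
R's best replies: W→M; X→M; Y→T; Z→M.
C's best replies: T→Y; M→Y; B→W.
The unique mutual best reply is (T, Y), giving (10, -2).
R earns 8 sequentially versus 10 at the Nash outcome: worse off.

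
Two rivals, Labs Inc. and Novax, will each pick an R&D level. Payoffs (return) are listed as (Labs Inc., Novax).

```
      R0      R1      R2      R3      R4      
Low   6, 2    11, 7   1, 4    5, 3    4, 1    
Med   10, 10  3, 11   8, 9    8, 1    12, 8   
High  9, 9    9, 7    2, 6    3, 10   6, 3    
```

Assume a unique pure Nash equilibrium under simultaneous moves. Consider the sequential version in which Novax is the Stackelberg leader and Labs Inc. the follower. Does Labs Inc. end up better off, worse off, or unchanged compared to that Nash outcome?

Labs Inc. best-responds to each possible Novax move:
- R0: BR = Med, leader payoff 10.
- R1: BR = Low, leader payoff 7.
- R2: BR = Med, leader payoff 9.
- R3: BR = Med, leader payoff 1.
- R4: BR = Med, leader payoff 8.
Among 10, 7, 9, 1, 8, the best is 10 at R0. Subgame-perfect outcome: (Med, R0) with payoffs (10, 10).
Now find the simultaneous Nash equilibrium.
Labs Inc.'s best replies: R0→Med; R1→Low; R2→Med; R3→Med; R4→Med.
Novax's best replies: Low→R1; Med→R1; High→R3.
The unique mutual best reply is (Low, R1), giving (11, 7).
Labs Inc. earns 10 sequentially versus 11 at the Nash outcome: worse off.

worse off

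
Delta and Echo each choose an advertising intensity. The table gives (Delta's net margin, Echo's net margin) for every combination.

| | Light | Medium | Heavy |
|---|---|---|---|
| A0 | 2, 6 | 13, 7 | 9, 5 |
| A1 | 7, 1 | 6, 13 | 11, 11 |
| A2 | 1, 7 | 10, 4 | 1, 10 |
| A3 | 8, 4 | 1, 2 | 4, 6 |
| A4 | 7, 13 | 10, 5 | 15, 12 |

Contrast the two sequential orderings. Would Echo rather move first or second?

If Delta leads: Echo's best replies are A0→Medium, A1→Medium, A2→Heavy, A3→Heavy, A4→Light; Delta's induced payoffs 13, 6, 1, 4, 7; outcome (A0, Medium), payoffs (13, 7).
If Echo leads: Delta's best replies are Light→A3, Medium→A0, Heavy→A4; Echo's induced payoffs 4, 7, 12; outcome (A4, Heavy), payoffs (15, 12).
Echo gets 12 moving first and 7 moving second, so Echo prefers to move first.

first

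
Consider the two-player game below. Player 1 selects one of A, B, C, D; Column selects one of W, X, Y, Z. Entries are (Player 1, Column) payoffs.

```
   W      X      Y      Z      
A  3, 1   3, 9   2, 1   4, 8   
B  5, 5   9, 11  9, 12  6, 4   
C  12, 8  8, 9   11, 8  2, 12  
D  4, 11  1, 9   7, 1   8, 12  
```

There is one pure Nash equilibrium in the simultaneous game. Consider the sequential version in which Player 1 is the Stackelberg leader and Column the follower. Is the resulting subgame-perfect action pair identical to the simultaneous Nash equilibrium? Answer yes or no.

no

Column best-responds to each possible Player 1 move:
- A: BR = X, leader payoff 3.
- B: BR = Y, leader payoff 9.
- C: BR = Z, leader payoff 2.
- D: BR = Z, leader payoff 8.
Player 1's induced payoffs are 3, 9, 2, 8, so Player 1 commits to B. Subgame-perfect outcome: (B, Y) with payoffs (9, 12).
Now find the simultaneous Nash equilibrium.
Player 1's best replies: W→C; X→B; Y→C; Z→D.
Column's best replies: A→X; B→Y; C→Z; D→Z.
The unique mutual best reply is (D, Z), giving (8, 12).
Sequential outcome (B, Y) differs from the Nash profile (D, Z).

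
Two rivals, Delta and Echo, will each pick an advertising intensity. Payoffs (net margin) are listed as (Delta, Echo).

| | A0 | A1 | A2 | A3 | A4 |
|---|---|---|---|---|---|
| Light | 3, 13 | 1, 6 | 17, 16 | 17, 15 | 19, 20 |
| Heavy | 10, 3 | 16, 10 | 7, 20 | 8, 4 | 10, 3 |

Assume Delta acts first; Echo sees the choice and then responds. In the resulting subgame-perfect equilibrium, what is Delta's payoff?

Work backward from Echo's decision.
- Light → Echo plays A4 (best of 13, 6, 16, 15, 20); Delta gets 19.
- Heavy → Echo plays A2 (best of 3, 10, 20, 4, 3); Delta gets 7.
Delta's induced payoffs are 19, 7, so Delta commits to Light. Subgame-perfect outcome: (Light, A4) with payoffs (19, 20).

19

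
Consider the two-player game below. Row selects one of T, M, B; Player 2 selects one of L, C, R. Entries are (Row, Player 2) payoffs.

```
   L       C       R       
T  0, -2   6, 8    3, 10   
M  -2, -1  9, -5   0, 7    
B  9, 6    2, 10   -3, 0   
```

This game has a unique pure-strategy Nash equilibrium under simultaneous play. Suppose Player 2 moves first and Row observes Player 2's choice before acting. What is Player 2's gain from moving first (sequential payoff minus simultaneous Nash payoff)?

Solve by backward induction (Player 2 leads).
- L → Row plays B (best of 0, -2, 9); Player 2 gets 6.
- C → Row plays M (best of 6, 9, 2); Player 2 gets -5.
- R → Row plays T (best of 3, 0, -3); Player 2 gets 10.
Maximizing over 6, -5, 10, Player 2 chooses R. Subgame-perfect outcome: (T, R) with payoffs (3, 10).
Now find the simultaneous Nash equilibrium.
Row's best replies: L→B; C→M; R→T.
Player 2's best replies: T→R; M→R; B→C.
Only (T, R) has each player best-responding; Nash payoffs (3, 10).
Player 2's commitment gain: 10 − 10 = 0.

0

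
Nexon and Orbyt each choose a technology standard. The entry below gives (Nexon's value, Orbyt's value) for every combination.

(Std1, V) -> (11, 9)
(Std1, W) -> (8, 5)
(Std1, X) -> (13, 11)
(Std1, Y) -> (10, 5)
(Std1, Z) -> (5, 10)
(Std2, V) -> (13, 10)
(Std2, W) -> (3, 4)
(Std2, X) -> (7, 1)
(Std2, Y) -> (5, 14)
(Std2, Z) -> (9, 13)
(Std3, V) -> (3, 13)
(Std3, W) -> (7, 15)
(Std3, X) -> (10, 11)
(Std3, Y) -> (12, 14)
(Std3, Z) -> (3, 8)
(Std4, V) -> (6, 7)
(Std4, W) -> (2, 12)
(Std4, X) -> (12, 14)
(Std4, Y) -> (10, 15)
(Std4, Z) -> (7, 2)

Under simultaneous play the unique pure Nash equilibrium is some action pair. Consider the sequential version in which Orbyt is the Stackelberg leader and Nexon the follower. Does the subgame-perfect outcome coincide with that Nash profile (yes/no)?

no

Work backward from Nexon's decision.
- V → Nexon plays Std2 (best of 11, 13, 3, 6); Orbyt gets 10.
- W → Nexon plays Std1 (best of 8, 3, 7, 2); Orbyt gets 5.
- X → Nexon plays Std1 (best of 13, 7, 10, 12); Orbyt gets 11.
- Y → Nexon plays Std3 (best of 10, 5, 12, 10); Orbyt gets 14.
- Z → Nexon plays Std2 (best of 5, 9, 3, 7); Orbyt gets 13.
Among 10, 5, 11, 14, 13, the best is 14 at Y. Subgame-perfect outcome: (Std3, Y) with payoffs (12, 14).
Under simultaneous play:
Nexon's best replies: V→Std2; W→Std1; X→Std1; Y→Std3; Z→Std2.
Orbyt's best replies: Std1→X; Std2→Y; Std3→W; Std4→Y.
The unique mutual best reply is (Std1, X), giving (13, 11).
Sequential outcome (Std3, Y) differs from the Nash profile (Std1, X).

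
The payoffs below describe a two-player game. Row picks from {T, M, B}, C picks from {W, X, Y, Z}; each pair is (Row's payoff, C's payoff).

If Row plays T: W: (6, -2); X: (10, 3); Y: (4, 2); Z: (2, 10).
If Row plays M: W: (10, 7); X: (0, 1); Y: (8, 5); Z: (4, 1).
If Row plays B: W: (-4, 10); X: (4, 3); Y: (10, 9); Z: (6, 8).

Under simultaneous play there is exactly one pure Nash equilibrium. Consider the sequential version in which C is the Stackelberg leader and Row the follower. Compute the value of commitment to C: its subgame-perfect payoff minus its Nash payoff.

Solve by backward induction (C leads).
- W → Row plays M (best of 6, 10, -4); C gets 7.
- X → Row plays T (best of 10, 0, 4); C gets 3.
- Y → Row plays B (best of 4, 8, 10); C gets 9.
- Z → Row plays B (best of 2, 4, 6); C gets 8.
Maximizing over 7, 3, 9, 8, C chooses Y. Subgame-perfect outcome: (B, Y) with payoffs (10, 9).
Now find the simultaneous Nash equilibrium.
Row's best replies: W→M; X→T; Y→B; Z→B.
C's best replies: T→Z; M→W; B→W.
Only (M, W) has each player best-responding; Nash payoffs (10, 7).
C's commitment gain: 9 − 7 = 2.

2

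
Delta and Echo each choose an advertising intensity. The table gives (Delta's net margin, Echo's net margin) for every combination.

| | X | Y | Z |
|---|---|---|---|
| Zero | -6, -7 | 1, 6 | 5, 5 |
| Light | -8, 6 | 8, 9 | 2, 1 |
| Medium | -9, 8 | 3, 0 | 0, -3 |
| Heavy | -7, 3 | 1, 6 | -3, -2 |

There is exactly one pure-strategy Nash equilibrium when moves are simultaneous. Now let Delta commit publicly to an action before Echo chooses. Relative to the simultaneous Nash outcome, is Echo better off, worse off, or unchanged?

unchanged

Backward induction with Delta moving first.
- Zero → Echo plays Y (best of -7, 6, 5); Delta gets 1.
- Light → Echo plays Y (best of 6, 9, 1); Delta gets 8.
- Medium → Echo plays X (best of 8, 0, -3); Delta gets -9.
- Heavy → Echo plays Y (best of 3, 6, -2); Delta gets 1.
Among 1, 8, -9, 1, the best is 8 at Light. Subgame-perfect outcome: (Light, Y) with payoffs (8, 9).
Now find the simultaneous Nash equilibrium.
Delta's best replies: X→Zero; Y→Light; Z→Zero.
Echo's best replies: Zero→Y; Light→Y; Medium→X; Heavy→Y.
The unique mutual best reply is (Light, Y), giving (8, 9).
Echo earns 9 sequentially versus 9 at the Nash outcome: unchanged.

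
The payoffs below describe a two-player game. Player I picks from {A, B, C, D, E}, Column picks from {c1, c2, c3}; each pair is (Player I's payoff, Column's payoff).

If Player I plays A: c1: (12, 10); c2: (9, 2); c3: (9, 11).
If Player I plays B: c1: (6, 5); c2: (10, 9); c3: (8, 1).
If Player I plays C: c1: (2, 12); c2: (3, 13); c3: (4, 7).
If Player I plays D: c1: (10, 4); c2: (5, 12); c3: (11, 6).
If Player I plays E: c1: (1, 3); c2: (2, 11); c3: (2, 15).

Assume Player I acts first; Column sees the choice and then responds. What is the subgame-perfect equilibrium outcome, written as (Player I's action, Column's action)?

Work backward from Column's decision.
- A: BR = c3, leader payoff 9.
- B: BR = c2, leader payoff 10.
- C: BR = c2, leader payoff 3.
- D: BR = c2, leader payoff 5.
- E: BR = c3, leader payoff 2.
Among 9, 10, 3, 5, 2, the best is 10 at B. Subgame-perfect outcome: (B, c2) with payoffs (10, 9).

(B, c2)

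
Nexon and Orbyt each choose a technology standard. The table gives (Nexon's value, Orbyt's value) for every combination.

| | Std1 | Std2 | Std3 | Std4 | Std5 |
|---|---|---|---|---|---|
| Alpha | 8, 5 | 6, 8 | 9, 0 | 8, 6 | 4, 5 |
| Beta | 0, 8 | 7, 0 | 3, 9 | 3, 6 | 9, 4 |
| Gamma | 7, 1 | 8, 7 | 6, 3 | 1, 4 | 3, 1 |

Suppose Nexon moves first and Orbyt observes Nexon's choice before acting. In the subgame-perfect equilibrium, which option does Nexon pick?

Work backward from Orbyt's decision.
- Alpha: BR = Std2, leader payoff 6.
- Beta: BR = Std3, leader payoff 3.
- Gamma: BR = Std2, leader payoff 8.
Among 6, 3, 8, the best is 8 at Gamma. Subgame-perfect outcome: (Gamma, Std2) with payoffs (8, 7).

Gamma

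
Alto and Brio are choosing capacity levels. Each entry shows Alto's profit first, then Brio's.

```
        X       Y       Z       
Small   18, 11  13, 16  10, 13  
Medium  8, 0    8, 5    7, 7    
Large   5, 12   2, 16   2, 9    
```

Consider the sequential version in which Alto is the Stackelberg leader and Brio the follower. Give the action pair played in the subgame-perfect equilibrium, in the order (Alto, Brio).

(Small, Y)

Work backward from Brio's decision.
- Small → Brio plays Y (best of 11, 16, 13); Alto gets 13.
- Medium → Brio plays Z (best of 0, 5, 7); Alto gets 7.
- Large → Brio plays Y (best of 12, 16, 9); Alto gets 2.
Maximizing over 13, 7, 2, Alto chooses Small. Subgame-perfect outcome: (Small, Y) with payoffs (13, 16).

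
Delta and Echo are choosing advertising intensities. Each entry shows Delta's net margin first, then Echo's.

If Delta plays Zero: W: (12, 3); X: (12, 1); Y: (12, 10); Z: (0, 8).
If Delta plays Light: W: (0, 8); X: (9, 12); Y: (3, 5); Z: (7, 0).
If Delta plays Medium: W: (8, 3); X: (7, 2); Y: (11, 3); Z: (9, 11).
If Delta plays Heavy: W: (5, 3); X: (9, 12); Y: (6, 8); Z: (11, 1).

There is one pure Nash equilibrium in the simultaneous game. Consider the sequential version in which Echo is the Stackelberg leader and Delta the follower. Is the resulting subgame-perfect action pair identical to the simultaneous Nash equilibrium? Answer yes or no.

yes

Work backward from Delta's decision.
- W → Delta plays Zero (best of 12, 0, 8, 5); Echo gets 3.
- X → Delta plays Zero (best of 12, 9, 7, 9); Echo gets 1.
- Y → Delta plays Zero (best of 12, 3, 11, 6); Echo gets 10.
- Z → Delta plays Heavy (best of 0, 7, 9, 11); Echo gets 1.
Maximizing over 3, 1, 10, 1, Echo chooses Y. Subgame-perfect outcome: (Zero, Y) with payoffs (12, 10).
Under simultaneous play:
Delta's best replies: W→Zero; X→Zero; Y→Zero; Z→Heavy.
Echo's best replies: Zero→Y; Light→X; Medium→Z; Heavy→X.
Only (Zero, Y) has each player best-responding; Nash payoffs (12, 10).
Sequential outcome (Zero, Y) coincides with the Nash profile (Zero, Y).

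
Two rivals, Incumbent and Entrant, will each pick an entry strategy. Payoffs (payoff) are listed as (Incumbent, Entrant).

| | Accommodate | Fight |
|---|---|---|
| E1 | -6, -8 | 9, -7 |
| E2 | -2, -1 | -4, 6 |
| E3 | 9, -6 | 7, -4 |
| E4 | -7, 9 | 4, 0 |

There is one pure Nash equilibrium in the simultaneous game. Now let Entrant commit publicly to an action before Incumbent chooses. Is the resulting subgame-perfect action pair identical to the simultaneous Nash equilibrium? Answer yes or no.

Solve by backward induction (Entrant leads).
- Accommodate: BR = E3, leader payoff -6.
- Fight: BR = E1, leader payoff -7.
Entrant's induced payoffs are -6, -7, so Entrant commits to Accommodate. Subgame-perfect outcome: (E3, Accommodate) with payoffs (9, -6).
For the simultaneous game, intersect best replies.
Incumbent's best replies: Accommodate→E3; Fight→E1.
Entrant's best replies: E1→Fight; E2→Fight; E3→Fight; E4→Accommodate.
Only (E1, Fight) has each player best-responding; Nash payoffs (9, -7).
Sequential outcome (E3, Accommodate) differs from the Nash profile (E1, Fight).

no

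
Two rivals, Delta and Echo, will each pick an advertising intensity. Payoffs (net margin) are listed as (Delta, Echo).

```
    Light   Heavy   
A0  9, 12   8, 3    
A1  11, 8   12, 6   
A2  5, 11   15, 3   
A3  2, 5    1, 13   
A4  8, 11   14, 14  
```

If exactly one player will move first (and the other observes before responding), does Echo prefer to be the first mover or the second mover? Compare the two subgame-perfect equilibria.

second

If Delta leads: Echo's best replies are A0→Light, A1→Light, A2→Light, A3→Heavy, A4→Heavy; Delta's induced payoffs 9, 11, 5, 1, 14; outcome (A4, Heavy), payoffs (14, 14).
If Echo leads: Delta's best replies are Light→A1, Heavy→A2; Echo's induced payoffs 8, 3; outcome (A1, Light), payoffs (11, 8).
Echo gets 8 moving first and 14 moving second, so Echo prefers to move second.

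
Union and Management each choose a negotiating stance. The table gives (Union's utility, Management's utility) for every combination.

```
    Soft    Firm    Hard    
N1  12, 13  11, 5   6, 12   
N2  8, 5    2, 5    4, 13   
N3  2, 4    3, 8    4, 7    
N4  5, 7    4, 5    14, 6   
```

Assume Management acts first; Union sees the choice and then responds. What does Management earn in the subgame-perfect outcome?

Backward induction with Management moving first.
- Soft: Union compares 12, 8, 2, 5 and picks N1; Management would get 13.
- Firm: Union compares 11, 2, 3, 4 and picks N1; Management would get 5.
- Hard: Union compares 6, 4, 4, 14 and picks N4; Management would get 6.
Among 13, 5, 6, the best is 13 at Soft. Subgame-perfect outcome: (N1, Soft) with payoffs (12, 13).

13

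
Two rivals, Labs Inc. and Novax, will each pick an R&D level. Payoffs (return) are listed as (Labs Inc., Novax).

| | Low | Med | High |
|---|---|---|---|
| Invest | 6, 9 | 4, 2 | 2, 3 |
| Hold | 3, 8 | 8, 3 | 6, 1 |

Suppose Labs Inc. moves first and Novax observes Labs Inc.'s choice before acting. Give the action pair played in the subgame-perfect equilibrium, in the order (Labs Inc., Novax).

Solve by backward induction (Labs Inc. leads).
- Invest → Novax plays Low (best of 9, 2, 3); Labs Inc. gets 6.
- Hold → Novax plays Low (best of 8, 3, 1); Labs Inc. gets 3.
Maximizing over 6, 3, Labs Inc. chooses Invest. Subgame-perfect outcome: (Invest, Low) with payoffs (6, 9).

(Invest, Low)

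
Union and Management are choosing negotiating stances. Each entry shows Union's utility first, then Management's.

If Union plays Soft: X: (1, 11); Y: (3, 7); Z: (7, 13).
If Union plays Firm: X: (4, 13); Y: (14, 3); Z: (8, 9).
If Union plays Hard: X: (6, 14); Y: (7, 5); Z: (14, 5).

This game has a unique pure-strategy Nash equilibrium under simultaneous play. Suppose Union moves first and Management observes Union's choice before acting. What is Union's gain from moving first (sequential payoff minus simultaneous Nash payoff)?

1

Management best-responds to each possible Union move:
- Soft: Management compares 11, 7, 13 and picks Z; Union would get 7.
- Firm: Management compares 13, 3, 9 and picks X; Union would get 4.
- Hard: Management compares 14, 5, 5 and picks X; Union would get 6.
Union's induced payoffs are 7, 4, 6, so Union commits to Soft. Subgame-perfect outcome: (Soft, Z) with payoffs (7, 13).
For the simultaneous game, intersect best replies.
Union's best replies: X→Hard; Y→Firm; Z→Hard.
Management's best replies: Soft→Z; Firm→X; Hard→X.
The unique mutual best reply is (Hard, X), giving (6, 14).
Union's commitment gain: 7 − 6 = 1.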